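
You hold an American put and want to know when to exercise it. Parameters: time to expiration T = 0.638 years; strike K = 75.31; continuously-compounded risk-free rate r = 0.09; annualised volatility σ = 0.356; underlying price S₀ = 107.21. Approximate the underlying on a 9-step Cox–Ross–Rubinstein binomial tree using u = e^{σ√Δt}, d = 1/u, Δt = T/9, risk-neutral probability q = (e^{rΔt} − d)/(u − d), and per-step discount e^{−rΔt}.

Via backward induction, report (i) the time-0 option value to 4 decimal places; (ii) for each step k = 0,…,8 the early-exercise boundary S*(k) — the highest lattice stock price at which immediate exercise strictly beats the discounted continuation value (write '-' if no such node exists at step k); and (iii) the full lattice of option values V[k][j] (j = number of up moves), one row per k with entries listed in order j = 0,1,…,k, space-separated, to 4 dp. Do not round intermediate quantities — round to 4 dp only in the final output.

Δt=0.07089  u=1.09942  d=0.90957  q=0.51003  discount=0.99364
step 9 (expiry): payoffs max(K−S,0) = 29.6270 20.0916 8.5660 0.0000 0.0000 0.0000 0.0000 0.0000 0.0000 0.0000
step 8: (k=8,j=0): S=50.2249, (K−S)⁺=25.0851, hold=24.6062 ⇒ V=25.0851 exercise | (k=8,j=1): S=60.7083, (K−S)⁺=14.6017, hold=14.1228 ⇒ V=14.6017 exercise | (k=8,j=2): S=73.3799, (K−S)⁺=1.9301, hold=4.1703 ⇒ V=4.1703 continue | (k=8,j=3): S=88.6964, (K−S)⁺=0.0000, hold=0.0000 ⇒ V=0.0000 continue | (k=8,j=4): S=107.2100, (K−S)⁺=0.0000, hold=0.0000 ⇒ V=0.0000 continue | (k=8,j=5): S=129.5879, (K−S)⁺=0.0000, hold=0.0000 ⇒ V=0.0000 continue | (k=8,j=6): S=156.6367, (K−S)⁺=0.0000, hold=0.0000 ⇒ V=0.0000 continue | (k=8,j=7): S=189.3314, (K−S)⁺=0.0000, hold=0.0000 ⇒ V=0.0000 continue | (k=8,j=8): S=228.8504, (K−S)⁺=0.0000, hold=0.0000 ⇒ V=0.0000 continue  boundary S*=60.7083
step 7: (k=7,j=0): S=55.2184, (K−S)⁺=20.0916, hold=19.6127 ⇒ V=20.0916 exercise | (k=7,j=1): S=66.7440, (K−S)⁺=8.5660, hold=9.2223 ⇒ V=9.2223 continue | (k=7,j=2): S=80.6755, (K−S)⁺=0.0000, hold=2.0303 ⇒ V=2.0303 continue | (k=7,j=3): S=97.5148, (K−S)⁺=0.0000, hold=0.0000 ⇒ V=0.0000 continue | (k=7,j=4): S=117.8691, (K−S)⁺=0.0000, hold=0.0000 ⇒ V=0.0000 continue | (k=7,j=5): S=142.4718, (K−S)⁺=0.0000, hold=0.0000 ⇒ V=0.0000 continue | (k=7,j=6): S=172.2099, (K−S)⁺=0.0000, hold=0.0000 ⇒ V=0.0000 continue | (k=7,j=7): S=208.1552, (K−S)⁺=0.0000, hold=0.0000 ⇒ V=0.0000 continue  boundary S*=55.2184
step 6: (k=6,j=0): S=60.7083, (K−S)⁺=14.6017, hold=14.4554 ⇒ V=14.6017 exercise | (k=6,j=1): S=73.3799, (K−S)⁺=1.9301, hold=5.5188 ⇒ V=5.5188 continue | (k=6,j=2): S=88.6964, (K−S)⁺=0.0000, hold=0.9885 ⇒ V=0.9885 continue | (k=6,j=3): S=107.2100, (K−S)⁺=0.0000, hold=0.0000 ⇒ V=0.0000 continue | (k=6,j=4): S=129.5879, (K−S)⁺=0.0000, hold=0.0000 ⇒ V=0.0000 continue | (k=6,j=5): S=156.6367, (K−S)⁺=0.0000, hold=0.0000 ⇒ V=0.0000 continue | (k=6,j=6): S=189.3314, (K−S)⁺=0.0000, hold=0.0000 ⇒ V=0.0000 continue  boundary S*=60.7083
step 5: (k=5,j=0): S=66.7440, (K−S)⁺=8.5660, hold=9.9057 ⇒ V=9.9057 continue | (k=5,j=1): S=80.6755, (K−S)⁺=0.0000, hold=3.1878 ⇒ V=3.1878 continue | (k=5,j=2): S=97.5148, (K−S)⁺=0.0000, hold=0.4812 ⇒ V=0.4812 continue | (k=5,j=3): S=117.8691, (K−S)⁺=0.0000, hold=0.0000 ⇒ V=0.0000 continue | (k=5,j=4): S=142.4718, (K−S)⁺=0.0000, hold=0.0000 ⇒ V=0.0000 continue | (k=5,j=5): S=172.2099, (K−S)⁺=0.0000, hold=0.0000 ⇒ V=0.0000 continue  boundary S*=-
step 4: (k=4,j=0): S=73.3799, (K−S)⁺=1.9301, hold=6.4382 ⇒ V=6.4382 continue | (k=4,j=1): S=88.6964, (K−S)⁺=0.0000, hold=1.7959 ⇒ V=1.7959 continue | (k=4,j=2): S=107.2100, (K−S)⁺=0.0000, hold=0.2343 ⇒ V=0.2343 continue | (k=4,j=3): S=129.5879, (K−S)⁺=0.0000, hold=0.0000 ⇒ V=0.0000 continue | (k=4,j=4): S=156.6367, (K−S)⁺=0.0000, hold=0.0000 ⇒ V=0.0000 continue  boundary S*=-
step 3: (k=3,j=0): S=80.6755, (K−S)⁺=0.0000, hold=4.0445 ⇒ V=4.0445 continue | (k=3,j=1): S=97.5148, (K−S)⁺=0.0000, hold=0.9931 ⇒ V=0.9931 continue | (k=3,j=2): S=117.8691, (K−S)⁺=0.0000, hold=0.1141 ⇒ V=0.1141 continue | (k=3,j=3): S=142.4718, (K−S)⁺=0.0000, hold=0.0000 ⇒ V=0.0000 continue  boundary S*=-
step 2: (k=2,j=0): S=88.6964, (K−S)⁺=0.0000, hold=2.4724 ⇒ V=2.4724 continue | (k=2,j=1): S=107.2100, (K−S)⁺=0.0000, hold=0.5413 ⇒ V=0.5413 continue | (k=2,j=2): S=129.5879, (K−S)⁺=0.0000, hold=0.0555 ⇒ V=0.0555 continue  boundary S*=-
step 1: (k=1,j=0): S=97.5148, (K−S)⁺=0.0000, hold=1.4780 ⇒ V=1.4780 continue | (k=1,j=1): S=117.8691, (K−S)⁺=0.0000, hold=0.2917 ⇒ V=0.2917 continue  boundary S*=-
step 0: (k=0,j=0): S=107.2100, (K−S)⁺=0.0000, hold=0.8674 ⇒ V=0.8674 continue  boundary S*=-

price = 0.8674
boundary = - - - - - - 60.7083 55.2184 60.7083
tree:
0.8674
1.4780 0.2917
2.4724 0.5413 0.0555
4.0445 0.9931 0.1141 0.0000
6.4382 1.7959 0.2343 0.0000 0.0000
9.9057 3.1878 0.4812 0.0000 0.0000 0.0000
14.6017 5.5188 0.9885 0.0000 0.0000 0.0000 0.0000
20.0916 9.2223 2.0303 0.0000 0.0000 0.0000 0.0000 0.0000
25.0851 14.6017 4.1703 0.0000 0.0000 0.0000 0.0000 0.0000 0.0000
29.6270 20.0916 8.5660 0.0000 0.0000 0.0000 0.0000 0.0000 0.0000 0.0000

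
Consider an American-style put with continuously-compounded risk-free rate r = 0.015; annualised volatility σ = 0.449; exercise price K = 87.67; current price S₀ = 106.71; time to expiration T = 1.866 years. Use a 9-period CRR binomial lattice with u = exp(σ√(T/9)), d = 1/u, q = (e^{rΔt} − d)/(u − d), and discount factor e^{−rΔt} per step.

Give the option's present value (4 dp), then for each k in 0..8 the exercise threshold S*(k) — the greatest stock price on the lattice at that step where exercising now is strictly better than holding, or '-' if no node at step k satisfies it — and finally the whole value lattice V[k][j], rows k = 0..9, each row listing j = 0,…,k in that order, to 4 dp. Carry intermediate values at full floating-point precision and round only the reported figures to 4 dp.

price = 13.6154
boundary = - - - - - 38.3932 47.1025 57.7876 70.8965
tree:
13.6154
18.7471 7.6017
25.1281 11.2819 3.2742
32.6471 16.3522 5.3255 0.8556
40.9229 23.0221 8.5268 1.5524 0.0322
49.2768 31.2612 13.3749 2.8160 0.0595 0.0000
56.3758 40.5675 20.4004 5.1062 0.1098 0.0000 0.0000
62.1622 49.2768 29.8824 9.2563 0.2027 0.0000 0.0000 0.0000
66.8786 56.3758 40.5675 16.7735 0.3743 0.0000 0.0000 0.0000 0.0000
70.7230 62.1622 49.2768 29.8824 0.6909 0.0000 0.0000 0.0000 0.0000 0.0000

params: Δt=0.20733 u=1.22685 d=0.81510 q=0.45663 e^(-rΔt)=0.99689
t_9 payoffs: 70.7230 62.1622 49.2768 29.8824 0.6909 0.0000 0.0000 0.0000 0.0000 0.0000
t_8: node(8,0) S=20.7914 payoff=66.8786 vs cont=66.6064 → 66.8786 [stop]  node(8,1) S=31.2942 payoff=56.3758 vs cont=56.1036 → 56.3758 [stop]  node(8,2) S=47.1025 payoff=40.5675 vs cont=40.2952 → 40.5675 [stop]  node(8,3) S=70.8965 payoff=16.7735 vs cont=16.5013 → 16.7735 [stop]  node(8,4) S=106.7100 payoff=0.0000 vs cont=0.3743 → 0.3743 [wait]  node(8,5) S=160.6148 payoff=0.0000 vs cont=0.0000 → 0.0000 [wait]  node(8,6) S=241.7498 payoff=0.0000 vs cont=0.0000 → 0.0000 [wait]  node(8,7) S=363.8702 payoff=0.0000 vs cont=0.0000 → 0.0000 [wait]  node(8,8) S=547.6802 payoff=0.0000 vs cont=0.0000 → 0.0000 [wait]  ⇒ S*(8)=70.8965
t_7: node(7,0) S=25.5078 payoff=62.1622 vs cont=61.8899 → 62.1622 [stop]  node(7,1) S=38.3932 payoff=49.2768 vs cont=49.0046 → 49.2768 [stop]  node(7,2) S=57.7876 payoff=29.8824 vs cont=29.6102 → 29.8824 [stop]  node(7,3) S=86.9791 payoff=0.6909 vs cont=9.2563 → 9.2563 [wait]  node(7,4) S=130.9168 payoff=0.0000 vs cont=0.2027 → 0.2027 [wait]  node(7,5) S=197.0497 payoff=0.0000 vs cont=0.0000 → 0.0000 [wait]  node(7,6) S=296.5899 payoff=0.0000 vs cont=0.0000 → 0.0000 [wait]  node(7,7) S=446.4129 payoff=0.0000 vs cont=0.0000 → 0.0000 [wait]  ⇒ S*(7)=57.7876
t_6: node(6,0) S=31.2942 payoff=56.3758 vs cont=56.1036 → 56.3758 [stop]  node(6,1) S=47.1025 payoff=40.5675 vs cont=40.2952 → 40.5675 [stop]  node(6,2) S=70.8965 payoff=16.7735 vs cont=20.4004 → 20.4004 [wait]  node(6,3) S=106.7100 payoff=0.0000 vs cont=5.1062 → 5.1062 [wait]  node(6,4) S=160.6148 payoff=0.0000 vs cont=0.1098 → 0.1098 [wait]  node(6,5) S=241.7498 payoff=0.0000 vs cont=0.0000 → 0.0000 [wait]  node(6,6) S=363.8702 payoff=0.0000 vs cont=0.0000 → 0.0000 [wait]  ⇒ S*(6)=47.1025
t_5: node(5,0) S=38.3932 payoff=49.2768 vs cont=49.0046 → 49.2768 [stop]  node(5,1) S=57.7876 payoff=29.8824 vs cont=31.2612 → 31.2612 [wait]  node(5,2) S=86.9791 payoff=0.6909 vs cont=13.3749 → 13.3749 [wait]  node(5,3) S=130.9168 payoff=0.0000 vs cont=2.8160 → 2.8160 [wait]  node(5,4) S=197.0497 payoff=0.0000 vs cont=0.0595 → 0.0595 [wait]  node(5,5) S=296.5899 payoff=0.0000 vs cont=0.0000 → 0.0000 [wait]  ⇒ S*(5)=38.3932
t_4: node(4,0) S=47.1025 payoff=40.5675 vs cont=40.9229 → 40.9229 [wait]  node(4,1) S=70.8965 payoff=16.7735 vs cont=23.0221 → 23.0221 [wait]  node(4,2) S=106.7100 payoff=0.0000 vs cont=8.5268 → 8.5268 [wait]  node(4,3) S=160.6148 payoff=0.0000 vs cont=1.5524 → 1.5524 [wait]  node(4,4) S=241.7498 payoff=0.0000 vs cont=0.0322 → 0.0322 [wait]  ⇒ S*(4)=-
t_3: node(3,0) S=57.7876 payoff=29.8824 vs cont=32.6471 → 32.6471 [wait]  node(3,1) S=86.9791 payoff=0.6909 vs cont=16.3522 → 16.3522 [wait]  node(3,2) S=130.9168 payoff=0.0000 vs cont=5.3255 → 5.3255 [wait]  node(3,3) S=197.0497 payoff=0.0000 vs cont=0.8556 → 0.8556 [wait]  ⇒ S*(3)=-
t_2: node(2,0) S=70.8965 payoff=16.7735 vs cont=25.1281 → 25.1281 [wait]  node(2,1) S=106.7100 payoff=0.0000 vs cont=11.2819 → 11.2819 [wait]  node(2,2) S=160.6148 payoff=0.0000 vs cont=3.2742 → 3.2742 [wait]  ⇒ S*(2)=-
t_1: node(1,0) S=86.9791 payoff=0.6909 vs cont=18.7471 → 18.7471 [wait]  node(1,1) S=130.9168 payoff=0.0000 vs cont=7.6017 → 7.6017 [wait]  ⇒ S*(1)=-
t_0: node(0,0) S=106.7100 payoff=0.0000 vs cont=13.6154 → 13.6154 [wait]  ⇒ S*(0)=-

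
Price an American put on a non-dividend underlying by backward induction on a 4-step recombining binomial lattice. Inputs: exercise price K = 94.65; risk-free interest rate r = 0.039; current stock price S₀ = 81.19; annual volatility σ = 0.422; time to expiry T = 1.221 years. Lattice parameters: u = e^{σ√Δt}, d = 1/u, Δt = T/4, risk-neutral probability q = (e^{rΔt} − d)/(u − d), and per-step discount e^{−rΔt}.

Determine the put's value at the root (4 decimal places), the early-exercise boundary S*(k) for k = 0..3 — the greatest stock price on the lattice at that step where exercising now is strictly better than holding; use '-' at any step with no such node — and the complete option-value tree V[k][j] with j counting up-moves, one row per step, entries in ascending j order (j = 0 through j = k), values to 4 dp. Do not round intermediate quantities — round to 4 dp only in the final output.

Δt=0.30525  u=1.26257  d=0.79203  q=0.46743  discount=0.98817
step 4 (expiry): payoffs max(K−S,0) = 62.6997 43.7182 13.4600 0.0000 0.0000
step 3: (k=3,j=0): S=40.3396, (K−S)⁺=54.3104, hold=53.1903 ⇒ V=54.3104 exercise | (k=3,j=1): S=64.3051, (K−S)⁺=30.3449, hold=29.2248 ⇒ V=30.3449 exercise | (k=3,j=2): S=102.5084, (K−S)⁺=0.0000, hold=7.0836 ⇒ V=7.0836 continue | (k=3,j=3): S=163.4080, (K−S)⁺=0.0000, hold=0.0000 ⇒ V=0.0000 continue  boundary S*=64.3051
step 2: (k=2,j=0): S=50.9318, (K−S)⁺=43.7182, hold=42.5981 ⇒ V=43.7182 exercise | (k=2,j=1): S=81.1900, (K−S)⁺=13.4600, hold=19.2415 ⇒ V=19.2415 continue | (k=2,j=2): S=129.4244, (K−S)⁺=0.0000, hold=3.7279 ⇒ V=3.7279 continue  boundary S*=50.9318
step 1: (k=1,j=0): S=64.3051, (K−S)⁺=30.3449, hold=31.8952 ⇒ V=31.8952 continue | (k=1,j=1): S=102.5084, (K−S)⁺=0.0000, hold=11.8482 ⇒ V=11.8482 continue  boundary S*=-
step 0: (k=0,j=0): S=81.1900, (K−S)⁺=13.4600, hold=22.2581 ⇒ V=22.2581 continue  boundary S*=-

price = 22.2581
boundary = - - 50.9318 64.3051
tree:
22.2581
31.8952 11.8482
43.7182 19.2415 3.7279
54.3104 30.3449 7.0836 0.0000
62.6997 43.7182 13.4600 0.0000 0.0000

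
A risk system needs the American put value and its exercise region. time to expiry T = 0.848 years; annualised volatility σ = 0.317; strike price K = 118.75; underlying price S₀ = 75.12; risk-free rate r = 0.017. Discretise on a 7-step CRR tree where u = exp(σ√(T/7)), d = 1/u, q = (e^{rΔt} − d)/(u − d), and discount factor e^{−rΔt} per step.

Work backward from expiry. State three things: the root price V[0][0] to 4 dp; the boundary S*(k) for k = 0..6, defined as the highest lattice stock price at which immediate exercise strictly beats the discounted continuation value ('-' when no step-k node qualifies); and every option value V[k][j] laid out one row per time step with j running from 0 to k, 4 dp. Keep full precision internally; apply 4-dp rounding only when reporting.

price = 43.7049
boundary = - 67.2726 75.1200 67.2726 75.1200 83.8828 93.6678
tree:
43.7049
51.4774 35.5311
58.5050 43.6300 26.9713
64.7985 51.4774 35.0453 18.4016
70.4345 58.5050 43.6300 25.9608 10.3491
75.4818 64.7985 51.4774 34.8672 16.4914 3.7861
80.0018 70.4345 58.5050 43.6300 25.0822 7.3209 0.0000
84.0496 75.4818 64.7985 51.4774 34.8672 14.1558 0.0000 0.0000

params: Δt=0.12114 u=1.11665 d=0.89554 q=0.48177 e^(-rΔt)=0.99794
t_7 payoffs: 84.0496 75.4818 64.7985 51.4774 34.8672 14.1558 0.0000 0.0000
t_6: node(6,0) S=38.7482 payoff=80.0018 vs cont=79.7575 → 80.0018 [stop]  node(6,1) S=48.3155 payoff=70.4345 vs cont=70.1902 → 70.4345 [stop]  node(6,2) S=60.2450 payoff=58.5050 vs cont=58.2607 → 58.5050 [stop]  node(6,3) S=75.1200 payoff=43.6300 vs cont=43.3857 → 43.6300 [stop]  node(6,4) S=93.6678 payoff=25.0822 vs cont=24.8379 → 25.0822 [stop]  node(6,5) S=116.7952 payoff=1.9548 vs cont=7.3209 → 7.3209 [wait]  node(6,6) S=145.6329 payoff=0.0000 vs cont=0.0000 → 0.0000 [wait]  ⇒ S*(6)=93.6678
t_5: node(5,0) S=43.2682 payoff=75.4818 vs cont=75.2375 → 75.4818 [stop]  node(5,1) S=53.9515 payoff=64.7985 vs cont=64.5542 → 64.7985 [stop]  node(5,2) S=67.2726 payoff=51.4774 vs cont=51.2331 → 51.4774 [stop]  node(5,3) S=83.8828 payoff=34.8672 vs cont=34.6229 → 34.8672 [stop]  node(5,4) S=104.5942 payoff=14.1558 vs cont=16.4914 → 16.4914 [wait]  node(5,5) S=130.4194 payoff=0.0000 vs cont=3.7861 → 3.7861 [wait]  ⇒ S*(5)=83.8828
t_4: node(4,0) S=48.3155 payoff=70.4345 vs cont=70.1902 → 70.4345 [stop]  node(4,1) S=60.2450 payoff=58.5050 vs cont=58.2607 → 58.5050 [stop]  node(4,2) S=75.1200 payoff=43.6300 vs cont=43.3857 → 43.6300 [stop]  node(4,3) S=93.6678 payoff=25.0822 vs cont=25.9608 → 25.9608 [wait]  node(4,4) S=116.7952 payoff=1.9548 vs cont=10.3491 → 10.3491 [wait]  ⇒ S*(4)=75.1200
t_3: node(3,0) S=53.9515 payoff=64.7985 vs cont=64.5542 → 64.7985 [stop]  node(3,1) S=67.2726 payoff=51.4774 vs cont=51.2331 → 51.4774 [stop]  node(3,2) S=83.8828 payoff=34.8672 vs cont=35.0453 → 35.0453 [wait]  node(3,3) S=104.5942 payoff=14.1558 vs cont=18.4016 → 18.4016 [wait]  ⇒ S*(3)=67.2726
t_2: node(2,0) S=60.2450 payoff=58.5050 vs cont=58.2607 → 58.5050 [stop]  node(2,1) S=75.1200 payoff=43.6300 vs cont=43.4713 → 43.6300 [stop]  node(2,2) S=93.6678 payoff=25.0822 vs cont=26.9713 → 26.9713 [wait]  ⇒ S*(2)=75.1200
t_1: node(1,0) S=67.2726 payoff=51.4774 vs cont=51.2331 → 51.4774 [stop]  node(1,1) S=83.8828 payoff=34.8672 vs cont=35.5311 → 35.5311 [wait]  ⇒ S*(1)=67.2726
t_0: node(0,0) S=75.1200 payoff=43.6300 vs cont=43.7049 → 43.7049 [wait]  ⇒ S*(0)=-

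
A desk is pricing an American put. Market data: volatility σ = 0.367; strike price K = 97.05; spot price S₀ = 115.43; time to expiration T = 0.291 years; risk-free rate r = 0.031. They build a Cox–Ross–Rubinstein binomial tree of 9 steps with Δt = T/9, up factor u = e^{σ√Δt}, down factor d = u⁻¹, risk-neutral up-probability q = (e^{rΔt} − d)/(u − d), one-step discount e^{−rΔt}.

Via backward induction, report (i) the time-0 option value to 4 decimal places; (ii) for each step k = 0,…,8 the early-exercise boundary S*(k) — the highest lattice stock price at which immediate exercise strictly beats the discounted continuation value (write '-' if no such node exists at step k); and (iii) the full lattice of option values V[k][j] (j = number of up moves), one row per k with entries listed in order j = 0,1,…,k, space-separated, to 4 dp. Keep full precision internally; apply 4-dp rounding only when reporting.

price = 2.0506
boundary = - - - - - - 77.6889 82.9887 88.6500
tree:
2.0506
3.1891 0.8750
4.8585 1.4658 0.2646
7.2224 2.4187 0.4813 0.0406
10.4250 3.9186 0.8695 0.0799 0.0000
14.5193 6.2036 1.5587 0.1571 0.0000 0.0000
19.3611 9.5316 2.7676 0.3091 0.0000 0.0000 0.0000
24.3224 14.0613 4.8572 0.6080 0.0000 0.0000 0.0000 0.0000
28.9670 19.3611 8.4000 1.1960 0.0000 0.0000 0.0000 0.0000 0.0000
33.3148 24.3224 14.0613 2.3524 0.0000 0.0000 0.0000 0.0000 0.0000 0.0000

Δt=0.03233, u=1.06822, d=0.93614, q=0.49110, disc=e^(-rΔt)=0.99900
k=9 terminal: V=max(K-S,0) → 33.3148 24.3224 14.0613 2.3524 0.0000 0.0000 0.0000 0.0000 0.0000 0.0000
k=8: j=0 S=68.0830 intr=28.9670 cont=28.8697 V=28.9670[EX]; j=1 S=77.6889 intr=19.3611 cont=19.2639 V=19.3611[EX]; j=2 S=88.6500 intr=8.4000 cont=8.3028 V=8.4000[EX]; j=3 S=101.1577 intr=0.0000 cont=1.1960 V=1.1960[hold]; j=4 S=115.4300 intr=0.0000 cont=0.0000 V=0.0000[hold]; j=5 S=131.7160 intr=0.0000 cont=0.0000 V=0.0000[hold]; j=6 S=150.2998 intr=0.0000 cont=0.0000 V=0.0000[hold]; j=7 S=171.5057 intr=0.0000 cont=0.0000 V=0.0000[hold]; j=8 S=195.7034 intr=0.0000 cont=0.0000 V=0.0000[hold]  S*(8)=88.6500
k=7: j=0 S=72.7276 intr=24.3224 cont=24.2252 V=24.3224[EX]; j=1 S=82.9887 intr=14.0613 cont=13.9641 V=14.0613[EX]; j=2 S=94.6976 intr=2.3524 cont=4.8572 V=4.8572[hold]; j=3 S=108.0584 intr=0.0000 cont=0.6080 V=0.6080[hold]; j=4 S=123.3044 intr=0.0000 cont=0.0000 V=0.0000[hold]; j=5 S=140.7015 intr=0.0000 cont=0.0000 V=0.0000[hold]; j=6 S=160.5530 intr=0.0000 cont=0.0000 V=0.0000[hold]; j=7 S=183.2055 intr=0.0000 cont=0.0000 V=0.0000[hold]  S*(7)=82.9887
k=6: j=0 S=77.6889 intr=19.3611 cont=19.2639 V=19.3611[EX]; j=1 S=88.6500 intr=8.4000 cont=9.5316 V=9.5316[hold]; j=2 S=101.1577 intr=0.0000 cont=2.7676 V=2.7676[hold]; j=3 S=115.4300 intr=0.0000 cont=0.3091 V=0.3091[hold]; j=4 S=131.7160 intr=0.0000 cont=0.0000 V=0.0000[hold]; j=5 S=150.2998 intr=0.0000 cont=0.0000 V=0.0000[hold]; j=6 S=171.5057 intr=0.0000 cont=0.0000 V=0.0000[hold]  S*(6)=77.6889
k=5: j=0 S=82.9887 intr=14.0613 cont=14.5193 V=14.5193[hold]; j=1 S=94.6976 intr=2.3524 cont=6.2036 V=6.2036[hold]; j=2 S=108.0584 intr=0.0000 cont=1.5587 V=1.5587[hold]; j=3 S=123.3044 intr=0.0000 cont=0.1571 V=0.1571[hold]; j=4 S=140.7015 intr=0.0000 cont=0.0000 V=0.0000[hold]; j=5 S=160.5530 intr=0.0000 cont=0.0000 V=0.0000[hold]  S*(5)=-
k=4: j=0 S=88.6500 intr=8.4000 cont=10.4250 V=10.4250[hold]; j=1 S=101.1577 intr=0.0000 cont=3.9186 V=3.9186[hold]; j=2 S=115.4300 intr=0.0000 cont=0.8695 V=0.8695[hold]; j=3 S=131.7160 intr=0.0000 cont=0.0799 V=0.0799[hold]; j=4 S=150.2998 intr=0.0000 cont=0.0000 V=0.0000[hold]  S*(4)=-
k=3: j=0 S=94.6976 intr=2.3524 cont=7.2224 V=7.2224[hold]; j=1 S=108.0584 intr=0.0000 cont=2.4187 V=2.4187[hold]; j=2 S=123.3044 intr=0.0000 cont=0.4813 V=0.4813[hold]; j=3 S=140.7015 intr=0.0000 cont=0.0406 V=0.0406[hold]  S*(3)=-
k=2: j=0 S=101.1577 intr=0.0000 cont=4.8585 V=4.8585[hold]; j=1 S=115.4300 intr=0.0000 cont=1.4658 V=1.4658[hold]; j=2 S=131.7160 intr=0.0000 cont=0.2646 V=0.2646[hold]  S*(2)=-
k=1: j=0 S=108.0584 intr=0.0000 cont=3.1891 V=3.1891[hold]; j=1 S=123.3044 intr=0.0000 cont=0.8750 V=0.8750[hold]  S*(1)=-
k=0: j=0 S=115.4300 intr=0.0000 cont=2.0506 V=2.0506[hold]  S*(0)=-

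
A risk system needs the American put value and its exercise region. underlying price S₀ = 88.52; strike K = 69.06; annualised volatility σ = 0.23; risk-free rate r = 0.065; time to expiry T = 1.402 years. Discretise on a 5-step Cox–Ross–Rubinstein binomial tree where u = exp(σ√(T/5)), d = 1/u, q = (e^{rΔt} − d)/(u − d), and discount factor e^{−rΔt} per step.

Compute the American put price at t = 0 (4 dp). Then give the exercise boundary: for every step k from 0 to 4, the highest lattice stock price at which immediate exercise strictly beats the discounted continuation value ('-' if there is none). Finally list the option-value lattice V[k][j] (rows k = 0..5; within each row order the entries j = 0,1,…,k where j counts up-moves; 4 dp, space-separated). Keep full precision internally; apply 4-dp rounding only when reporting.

price = 1.2367
boundary = - - - - 54.3836
tree:
1.2367
2.4030 0.3044
4.5618 0.6811 0.0000
8.3834 1.5242 0.0000 0.0000
14.6764 3.4108 0.0000 0.0000 0.0000
20.9124 7.6327 0.0000 0.0000 0.0000 0.0000

Δt=0.28040, u=1.12952, d=0.88533, q=0.54491, disc=e^(-rΔt)=0.98194
k=5 terminal: V=max(K-S,0) → 20.9124 7.6327 0.0000 0.0000 0.0000 0.0000
k=4: j=0 S=54.3836 intr=14.6764 cont=13.4291 V=14.6764[EX]; j=1 S=69.3833 intr=0.0000 cont=3.4108 V=3.4108[hold]; j=2 S=88.5200 intr=0.0000 cont=0.0000 V=0.0000[hold]; j=3 S=112.9349 intr=0.0000 cont=0.0000 V=0.0000[hold]; j=4 S=144.0837 intr=0.0000 cont=0.0000 V=0.0000[hold]  S*(4)=54.3836
k=3: j=0 S=61.4273 intr=7.6327 cont=8.3834 V=8.3834[hold]; j=1 S=78.3697 intr=0.0000 cont=1.5242 V=1.5242[hold]; j=2 S=99.9850 intr=0.0000 cont=0.0000 V=0.0000[hold]; j=3 S=127.5620 intr=0.0000 cont=0.0000 V=0.0000[hold]  S*(3)=-
k=2: j=0 S=69.3833 intr=0.0000 cont=4.5618 V=4.5618[hold]; j=1 S=88.5200 intr=0.0000 cont=0.6811 V=0.6811[hold]; j=2 S=112.9349 intr=0.0000 cont=0.0000 V=0.0000[hold]  S*(2)=-
k=1: j=0 S=78.3697 intr=0.0000 cont=2.4030 V=2.4030[hold]; j=1 S=99.9850 intr=0.0000 cont=0.3044 V=0.3044[hold]  S*(1)=-
k=0: j=0 S=88.5200 intr=0.0000 cont=1.2367 V=1.2367[hold]  S*(0)=-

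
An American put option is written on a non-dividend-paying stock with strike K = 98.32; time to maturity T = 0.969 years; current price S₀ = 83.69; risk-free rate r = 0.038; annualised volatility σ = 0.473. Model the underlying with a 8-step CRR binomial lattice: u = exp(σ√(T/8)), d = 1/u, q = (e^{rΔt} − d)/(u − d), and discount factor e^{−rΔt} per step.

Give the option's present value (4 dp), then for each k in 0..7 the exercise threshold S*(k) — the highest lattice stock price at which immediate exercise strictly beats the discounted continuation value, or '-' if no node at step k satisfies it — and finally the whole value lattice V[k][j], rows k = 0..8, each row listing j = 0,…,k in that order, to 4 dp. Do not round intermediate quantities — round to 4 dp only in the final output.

Δt=0.12112, u=1.17894, d=0.84822, q=0.47289, disc=e^(-rΔt)=0.99541
k=8 terminal: V=max(K-S,0) → 75.8951 67.1514 54.9986 38.1073 14.6300 0.0000 0.0000 0.0000 0.0000
k=7: j=0 S=26.4377 intr=71.8823 cont=71.4308 V=71.8823[EX]; j=1 S=36.7460 intr=61.5740 cont=61.1225 V=61.5740[EX]; j=2 S=51.0734 intr=47.2466 cont=46.7951 V=47.2466[EX]; j=3 S=70.9873 intr=27.3327 cont=26.8812 V=27.3327[EX]; j=4 S=98.6657 intr=0.0000 cont=7.6762 V=7.6762[hold]; j=5 S=137.1362 intr=0.0000 cont=0.0000 V=0.0000[hold]; j=6 S=190.6065 intr=0.0000 cont=0.0000 V=0.0000[hold]; j=7 S=264.9252 intr=0.0000 cont=0.0000 V=0.0000[hold]  S*(7)=70.9873
k=6: j=0 S=31.1686 intr=67.1514 cont=66.6999 V=67.1514[EX]; j=1 S=43.3214 intr=54.9986 cont=54.5471 V=54.9986[EX]; j=2 S=60.2127 intr=38.1073 cont=37.6558 V=38.1073[EX]; j=3 S=83.6900 intr=14.6300 cont=17.9546 V=17.9546[hold]; j=4 S=116.3213 intr=0.0000 cont=4.0277 V=4.0277[hold]; j=5 S=161.6757 intr=0.0000 cont=0.0000 V=0.0000[hold]; j=6 S=224.7141 intr=0.0000 cont=0.0000 V=0.0000[hold]  S*(6)=60.2127
k=5: j=0 S=36.7460 intr=61.5740 cont=61.1225 V=61.5740[EX]; j=1 S=51.0734 intr=47.2466 cont=46.7951 V=47.2466[EX]; j=2 S=70.9873 intr=27.3327 cont=28.4461 V=28.4461[hold]; j=3 S=98.6657 intr=0.0000 cont=11.3165 V=11.3165[hold]; j=4 S=137.1362 intr=0.0000 cont=2.1133 V=2.1133[hold]; j=5 S=190.6065 intr=0.0000 cont=0.0000 V=0.0000[hold]  S*(5)=51.0734
k=4: j=0 S=43.3214 intr=54.9986 cont=54.5471 V=54.9986[EX]; j=1 S=60.2127 intr=38.1073 cont=38.1799 V=38.1799[hold]; j=2 S=83.6900 intr=14.6300 cont=20.2523 V=20.2523[hold]; j=3 S=116.3213 intr=0.0000 cont=6.9324 V=6.9324[hold]; j=4 S=161.6757 intr=0.0000 cont=1.1088 V=1.1088[hold]  S*(4)=43.3214
k=3: j=0 S=51.0734 intr=47.2466 cont=46.8292 V=47.2466[EX]; j=1 S=70.9873 intr=27.3327 cont=29.5658 V=29.5658[hold]; j=2 S=98.6657 intr=0.0000 cont=13.8894 V=13.8894[hold]; j=3 S=137.1362 intr=0.0000 cont=4.1593 V=4.1593[hold]  S*(3)=51.0734
k=2: j=0 S=60.2127 intr=38.1073 cont=38.7070 V=38.7070[hold]; j=1 S=83.6900 intr=14.6300 cont=22.0509 V=22.0509[hold]; j=2 S=116.3213 intr=0.0000 cont=9.2455 V=9.2455[hold]  S*(2)=-
k=1: j=0 S=70.9873 intr=27.3327 cont=30.6890 V=30.6890[hold]; j=1 S=98.6657 intr=0.0000 cont=15.9220 V=15.9220[hold]  S*(1)=-
k=0: j=0 S=83.6900 intr=14.6300 cont=23.5970 V=23.5970[hold]  S*(0)=-

price = 23.5970
boundary = - - - 51.0734 43.3214 51.0734 60.2127 70.9873
tree:
23.5970
30.6890 15.9220
38.7070 22.0509 9.2455
47.2466 29.5658 13.8894 4.1593
54.9986 38.1799 20.2523 6.9324 1.1088
61.5740 47.2466 28.4461 11.3165 2.1133 0.0000
67.1514 54.9986 38.1073 17.9546 4.0277 0.0000 0.0000
71.8823 61.5740 47.2466 27.3327 7.6762 0.0000 0.0000 0.0000
75.8951 67.1514 54.9986 38.1073 14.6300 0.0000 0.0000 0.0000 0.0000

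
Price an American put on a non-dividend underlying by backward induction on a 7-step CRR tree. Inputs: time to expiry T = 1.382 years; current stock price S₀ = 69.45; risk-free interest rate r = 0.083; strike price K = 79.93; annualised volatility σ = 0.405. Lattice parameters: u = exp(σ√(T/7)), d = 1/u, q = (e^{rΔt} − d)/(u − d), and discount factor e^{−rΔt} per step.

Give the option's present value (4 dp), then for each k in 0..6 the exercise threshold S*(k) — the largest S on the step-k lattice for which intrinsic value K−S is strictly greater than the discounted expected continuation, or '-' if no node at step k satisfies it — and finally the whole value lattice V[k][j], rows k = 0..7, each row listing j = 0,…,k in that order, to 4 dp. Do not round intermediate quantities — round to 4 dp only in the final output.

price = 15.7851
boundary = - - 48.4581 40.4775 48.4581 58.0122 48.4581
tree:
15.7851
22.6921 9.4207
31.4719 14.6887 4.4801
39.4525 22.0414 7.8438 1.2749
46.1188 31.4719 13.3679 2.5959 0.0000
51.6872 39.4525 21.9178 5.2860 0.0000 0.0000
56.3385 46.1188 31.4719 10.7637 0.0000 0.0000 0.0000
60.2238 51.6872 39.4525 21.9178 0.0000 0.0000 0.0000 0.0000

params: Δt=0.19743 u=1.19716 d=0.83531 q=0.50079 e^(-rΔt)=0.98375
t_7 payoffs: 60.2238 51.6872 39.4525 21.9178 0.0000 0.0000 0.0000 0.0000
t_6: node(6,0) S=23.5915 payoff=56.3385 vs cont=55.0394 → 56.3385 [stop]  node(6,1) S=33.8112 payoff=46.1188 vs cont=44.8196 → 46.1188 [stop]  node(6,2) S=48.4581 payoff=31.4719 vs cont=30.1728 → 31.4719 [stop]  node(6,3) S=69.4500 payoff=10.4800 vs cont=10.7637 → 10.7637 [wait]  node(6,4) S=99.5354 payoff=0.0000 vs cont=0.0000 → 0.0000 [wait]  node(6,5) S=142.6538 payoff=0.0000 vs cont=0.0000 → 0.0000 [wait]  node(6,6) S=204.4508 payoff=0.0000 vs cont=0.0000 → 0.0000 [wait]  ⇒ S*(6)=48.4581
t_5: node(5,0) S=28.2428 payoff=51.6872 vs cont=50.3880 → 51.6872 [stop]  node(5,1) S=40.4775 payoff=39.4525 vs cont=38.1534 → 39.4525 [stop]  node(5,2) S=58.0122 payoff=21.9178 vs cont=20.7584 → 21.9178 [stop]  node(5,3) S=83.1429 payoff=0.0000 vs cont=5.2860 → 5.2860 [wait]  node(5,4) S=119.1600 payoff=0.0000 vs cont=0.0000 → 0.0000 [wait]  node(5,5) S=170.7796 payoff=0.0000 vs cont=0.0000 → 0.0000 [wait]  ⇒ S*(5)=58.0122
t_4: node(4,0) S=33.8112 payoff=46.1188 vs cont=44.8196 → 46.1188 [stop]  node(4,1) S=48.4581 payoff=31.4719 vs cont=30.1728 → 31.4719 [stop]  node(4,2) S=69.4500 payoff=10.4800 vs cont=13.3679 → 13.3679 [wait]  node(4,3) S=99.5354 payoff=0.0000 vs cont=2.5959 → 2.5959 [wait]  node(4,4) S=142.6538 payoff=0.0000 vs cont=0.0000 → 0.0000 [wait]  ⇒ S*(4)=48.4581
t_3: node(3,0) S=40.4775 payoff=39.4525 vs cont=38.1534 → 39.4525 [stop]  node(3,1) S=58.0122 payoff=21.9178 vs cont=22.0414 → 22.0414 [wait]  node(3,2) S=83.1429 payoff=0.0000 vs cont=7.8438 → 7.8438 [wait]  node(3,3) S=119.1600 payoff=0.0000 vs cont=1.2749 → 1.2749 [wait]  ⇒ S*(3)=40.4775
t_2: node(2,0) S=48.4581 payoff=31.4719 vs cont=30.2337 → 31.4719 [stop]  node(2,1) S=69.4500 payoff=10.4800 vs cont=14.6887 → 14.6887 [wait]  node(2,2) S=99.5354 payoff=0.0000 vs cont=4.4801 → 4.4801 [wait]  ⇒ S*(2)=48.4581
t_1: node(1,0) S=58.0122 payoff=21.9178 vs cont=22.6921 → 22.6921 [wait]  node(1,1) S=83.1429 payoff=0.0000 vs cont=9.4207 → 9.4207 [wait]  ⇒ S*(1)=-
t_0: node(0,0) S=69.4500 payoff=10.4800 vs cont=15.7851 → 15.7851 [wait]  ⇒ S*(0)=-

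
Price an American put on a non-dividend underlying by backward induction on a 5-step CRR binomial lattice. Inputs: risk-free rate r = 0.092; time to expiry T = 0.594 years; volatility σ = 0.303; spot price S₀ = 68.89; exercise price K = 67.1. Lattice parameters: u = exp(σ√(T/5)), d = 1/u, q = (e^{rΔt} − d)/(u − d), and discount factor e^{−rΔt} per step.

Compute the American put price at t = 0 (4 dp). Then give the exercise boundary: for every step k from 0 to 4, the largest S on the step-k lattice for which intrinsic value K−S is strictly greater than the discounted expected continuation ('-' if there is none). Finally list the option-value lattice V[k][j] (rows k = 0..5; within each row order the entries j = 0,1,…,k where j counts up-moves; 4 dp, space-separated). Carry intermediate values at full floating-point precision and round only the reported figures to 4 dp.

price = 4.3610
boundary = - - - 50.3603 55.9042
tree:
4.3610
7.1311 1.9602
11.2123 3.6086 0.5182
16.7397 6.4741 1.1062 0.0000
21.7338 11.1958 2.3616 0.0000 0.0000
26.2327 16.7397 5.0417 0.0000 0.0000 0.0000

params: Δt=0.11880 u=1.11008 d=0.90083 q=0.52643 e^(-rΔt)=0.98913
t_5 payoffs: 26.2327 16.7397 5.0417 0.0000 0.0000 0.0000
t_4: node(4,0) S=45.3662 payoff=21.7338 vs cont=21.0045 → 21.7338 [stop]  node(4,1) S=55.9042 payoff=11.1958 vs cont=10.4665 → 11.1958 [stop]  node(4,2) S=68.8900 payoff=0.0000 vs cont=2.3616 → 2.3616 [wait]  node(4,3) S=84.8923 payoff=0.0000 vs cont=0.0000 → 0.0000 [wait]  node(4,4) S=104.6117 payoff=0.0000 vs cont=0.0000 → 0.0000 [wait]  ⇒ S*(4)=55.9042
t_3: node(3,0) S=50.3603 payoff=16.7397 vs cont=16.0103 → 16.7397 [stop]  node(3,1) S=62.0583 payoff=5.0417 vs cont=6.4741 → 6.4741 [wait]  node(3,2) S=76.4737 payoff=0.0000 vs cont=1.1062 → 1.1062 [wait]  node(3,3) S=94.2376 payoff=0.0000 vs cont=0.0000 → 0.0000 [wait]  ⇒ S*(3)=50.3603
t_2: node(2,0) S=55.9042 payoff=11.1958 vs cont=11.2123 → 11.2123 [wait]  node(2,1) S=68.8900 payoff=0.0000 vs cont=3.6086 → 3.6086 [wait]  node(2,2) S=84.8923 payoff=0.0000 vs cont=0.5182 → 0.5182 [wait]  ⇒ S*(2)=-
t_1: node(1,0) S=62.0583 payoff=5.0417 vs cont=7.1311 → 7.1311 [wait]  node(1,1) S=76.4737 payoff=0.0000 vs cont=1.9602 → 1.9602 [wait]  ⇒ S*(1)=-
t_0: node(0,0) S=68.8900 payoff=0.0000 vs cont=4.3610 → 4.3610 [wait]  ⇒ S*(0)=-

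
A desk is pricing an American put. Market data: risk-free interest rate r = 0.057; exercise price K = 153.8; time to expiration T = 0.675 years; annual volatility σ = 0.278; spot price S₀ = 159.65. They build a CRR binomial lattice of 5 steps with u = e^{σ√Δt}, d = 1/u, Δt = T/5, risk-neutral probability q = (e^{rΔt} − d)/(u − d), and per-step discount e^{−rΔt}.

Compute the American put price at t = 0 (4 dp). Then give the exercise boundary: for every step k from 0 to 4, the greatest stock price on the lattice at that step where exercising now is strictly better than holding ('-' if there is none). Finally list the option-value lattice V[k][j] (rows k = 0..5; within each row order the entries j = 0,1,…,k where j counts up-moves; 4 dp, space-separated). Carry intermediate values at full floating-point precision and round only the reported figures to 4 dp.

Δt=0.13500  u=1.10754  d=0.90290  q=0.51223  discount=0.99233
step 5 (expiry): payoffs max(K−S,0) = 57.9997 36.2866 9.6521 0.0000 0.0000 0.0000
step 4: (k=4,j=0): S=106.1029, (K−S)⁺=47.6971, hold=46.5182 ⇒ V=47.6971 exercise | (k=4,j=1): S=130.1512, (K−S)⁺=23.6488, hold=22.4699 ⇒ V=23.6488 exercise | (k=4,j=2): S=159.6500, (K−S)⁺=0.0000, hold=4.6719 ⇒ V=4.6719 continue | (k=4,j=3): S=195.8348, (K−S)⁺=0.0000, hold=0.0000 ⇒ V=0.0000 continue | (k=4,j=4): S=240.2209, (K−S)⁺=0.0000, hold=0.0000 ⇒ V=0.0000 continue  boundary S*=130.1512
step 3: (k=3,j=0): S=117.5134, (K−S)⁺=36.2866, hold=35.1076 ⇒ V=36.2866 exercise | (k=3,j=1): S=144.1479, (K−S)⁺=9.6521, hold=13.8214 ⇒ V=13.8214 continue | (k=3,j=2): S=176.8192, (K−S)⁺=0.0000, hold=2.2613 ⇒ V=2.2613 continue | (k=3,j=3): S=216.8954, (K−S)⁺=0.0000, hold=0.0000 ⇒ V=0.0000 continue  boundary S*=117.5134
step 2: (k=2,j=0): S=130.1512, (K−S)⁺=23.6488, hold=24.5892 ⇒ V=24.5892 continue | (k=2,j=1): S=159.6500, (K−S)⁺=0.0000, hold=7.8394 ⇒ V=7.8394 continue | (k=2,j=2): S=195.8348, (K−S)⁺=0.0000, hold=1.0945 ⇒ V=1.0945 continue  boundary S*=-
step 1: (k=1,j=0): S=144.1479, (K−S)⁺=9.6521, hold=15.8867 ⇒ V=15.8867 continue | (k=1,j=1): S=176.8192, (K−S)⁺=0.0000, hold=4.3508 ⇒ V=4.3508 continue  boundary S*=-
step 0: (k=0,j=0): S=159.6500, (K−S)⁺=0.0000, hold=9.9012 ⇒ V=9.9012 continue  boundary S*=-

price = 9.9012
boundary = - - - 117.5134 130.1512
tree:
9.9012
15.8867 4.3508
24.5892 7.8394 1.0945
36.2866 13.8214 2.2613 0.0000
47.6971 23.6488 4.6719 0.0000 0.0000
57.9997 36.2866 9.6521 0.0000 0.0000 0.0000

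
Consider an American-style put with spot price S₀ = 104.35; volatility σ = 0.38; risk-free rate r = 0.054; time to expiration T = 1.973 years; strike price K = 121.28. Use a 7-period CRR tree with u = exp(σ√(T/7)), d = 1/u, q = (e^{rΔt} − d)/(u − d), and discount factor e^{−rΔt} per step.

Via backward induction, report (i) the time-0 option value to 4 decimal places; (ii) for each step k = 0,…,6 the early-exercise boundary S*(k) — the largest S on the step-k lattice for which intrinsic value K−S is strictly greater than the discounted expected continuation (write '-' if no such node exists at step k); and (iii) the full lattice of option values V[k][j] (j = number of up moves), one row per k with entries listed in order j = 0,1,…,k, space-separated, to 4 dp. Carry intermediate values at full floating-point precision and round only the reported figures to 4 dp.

price = 27.1739
boundary = - - 69.7045 56.9698 69.7045 85.2858 69.7045
tree:
27.1739
38.1084 16.5331
51.5755 25.1490 7.9950
64.3102 36.8712 13.6163 2.3367
74.7183 51.5755 22.5721 4.6293 0.0000
83.2248 64.3102 35.9942 9.1711 0.0000 0.0000
90.1773 74.7183 51.5755 18.1688 0.0000 0.0000 0.0000
95.8596 83.2248 64.3102 35.9942 0.0000 0.0000 0.0000 0.0000

Δt=0.28186, u=1.22353, d=0.81731, q=0.48749, disc=e^(-rΔt)=0.98489
k=7 terminal: V=max(K-S,0) → 95.8596 83.2248 64.3102 35.9942 0.0000 0.0000 0.0000 0.0000
k=6: j=0 S=31.1027 intr=90.1773 cont=88.3454 V=90.1773[EX]; j=1 S=46.5617 intr=74.7183 cont=72.8863 V=74.7183[EX]; j=2 S=69.7045 intr=51.5755 cont=49.7436 V=51.5755[EX]; j=3 S=104.3500 intr=16.9300 cont=18.1688 V=18.1688[hold]; j=4 S=156.2155 intr=0.0000 cont=0.0000 V=0.0000[hold]; j=5 S=233.8598 intr=0.0000 cont=0.0000 V=0.0000[hold]; j=6 S=350.0961 intr=0.0000 cont=0.0000 V=0.0000[hold]  S*(6)=69.7045
k=5: j=0 S=38.0552 intr=83.2248 cont=81.3929 V=83.2248[EX]; j=1 S=56.9698 intr=64.3102 cont=62.4782 V=64.3102[EX]; j=2 S=85.2858 intr=35.9942 cont=34.7571 V=35.9942[EX]; j=3 S=127.6757 intr=0.0000 cont=9.1711 V=9.1711[hold]; j=4 S=191.1348 intr=0.0000 cont=0.0000 V=0.0000[hold]; j=5 S=286.1353 intr=0.0000 cont=0.0000 V=0.0000[hold]  S*(5)=85.2858
k=4: j=0 S=46.5617 intr=74.7183 cont=72.8863 V=74.7183[EX]; j=1 S=69.7045 intr=51.5755 cont=49.7436 V=51.5755[EX]; j=2 S=104.3500 intr=16.9300 cont=22.5721 V=22.5721[hold]; j=3 S=156.2155 intr=0.0000 cont=4.6293 V=4.6293[hold]; j=4 S=233.8598 intr=0.0000 cont=0.0000 V=0.0000[hold]  S*(4)=69.7045
k=3: j=0 S=56.9698 intr=64.3102 cont=62.4782 V=64.3102[EX]; j=1 S=85.2858 intr=35.9942 cont=36.8712 V=36.8712[hold]; j=2 S=127.6757 intr=0.0000 cont=13.6163 V=13.6163[hold]; j=3 S=191.1348 intr=0.0000 cont=2.3367 V=2.3367[hold]  S*(3)=56.9698
k=2: j=0 S=69.7045 intr=51.5755 cont=50.1646 V=51.5755[EX]; j=1 S=104.3500 intr=16.9300 cont=25.1490 V=25.1490[hold]; j=2 S=156.2155 intr=0.0000 cont=7.9950 V=7.9950[hold]  S*(2)=69.7045
k=1: j=0 S=85.2858 intr=35.9942 cont=38.1084 V=38.1084[hold]; j=1 S=127.6757 intr=0.0000 cont=16.5331 V=16.5331[hold]  S*(1)=-
k=0: j=0 S=104.3500 intr=16.9300 cont=27.1739 V=27.1739[hold]  S*(0)=-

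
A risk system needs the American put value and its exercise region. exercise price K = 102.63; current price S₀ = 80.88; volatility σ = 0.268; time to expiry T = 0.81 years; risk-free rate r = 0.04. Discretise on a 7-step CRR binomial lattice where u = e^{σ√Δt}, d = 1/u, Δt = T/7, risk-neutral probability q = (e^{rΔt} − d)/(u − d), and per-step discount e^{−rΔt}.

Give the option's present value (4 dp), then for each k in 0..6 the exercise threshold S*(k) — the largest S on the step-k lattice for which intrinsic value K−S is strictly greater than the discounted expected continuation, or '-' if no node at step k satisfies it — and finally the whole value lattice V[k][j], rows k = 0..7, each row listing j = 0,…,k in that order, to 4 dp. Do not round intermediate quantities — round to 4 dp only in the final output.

price = 22.1948
boundary = - 73.8327 67.3994 73.8327 80.8800 73.8327 80.8800
tree:
22.1948
28.7973 15.8664
35.2306 21.8396 10.1022
41.1033 28.7973 15.1563 5.1943
46.4643 35.2306 21.7500 8.7716 1.7024
51.3582 41.1033 28.7973 14.2428 3.4387 0.0000
55.8256 46.4643 35.2306 21.7500 6.9458 0.0000 0.0000
59.9038 51.3582 41.1033 28.7973 14.0300 0.0000 0.0000 0.0000

params: Δt=0.11571 u=1.09545 d=0.91287 q=0.50263 e^(-rΔt)=0.99538
t_7 payoffs: 59.9038 51.3582 41.1033 28.7973 14.0300 0.0000 0.0000 0.0000
t_6: node(6,0) S=46.8044 payoff=55.8256 vs cont=55.3517 → 55.8256 [stop]  node(6,1) S=56.1657 payoff=46.4643 vs cont=45.9904 → 46.4643 [stop]  node(6,2) S=67.3994 payoff=35.2306 vs cont=34.7566 → 35.2306 [stop]  node(6,3) S=80.8800 payoff=21.7500 vs cont=21.2761 → 21.7500 [stop]  node(6,4) S=97.0568 payoff=5.5732 vs cont=6.9458 → 6.9458 [wait]  node(6,5) S=116.4692 payoff=0.0000 vs cont=0.0000 → 0.0000 [wait]  node(6,6) S=139.7642 payoff=0.0000 vs cont=0.0000 → 0.0000 [wait]  ⇒ S*(6)=80.8800
t_5: node(5,0) S=51.2718 payoff=51.3582 vs cont=50.8842 → 51.3582 [stop]  node(5,1) S=61.5267 payoff=41.1033 vs cont=40.6294 → 41.1033 [stop]  node(5,2) S=73.8327 payoff=28.7973 vs cont=28.3234 → 28.7973 [stop]  node(5,3) S=88.6000 payoff=14.0300 vs cont=14.2428 → 14.2428 [wait]  node(5,4) S=106.3209 payoff=0.0000 vs cont=3.4387 → 3.4387 [wait]  node(5,5) S=127.5861 payoff=0.0000 vs cont=0.0000 → 0.0000 [wait]  ⇒ S*(5)=73.8327
t_4: node(4,0) S=56.1657 payoff=46.4643 vs cont=45.9904 → 46.4643 [stop]  node(4,1) S=67.3994 payoff=35.2306 vs cont=34.7566 → 35.2306 [stop]  node(4,2) S=80.8800 payoff=21.7500 vs cont=21.3825 → 21.7500 [stop]  node(4,3) S=97.0568 payoff=5.5732 vs cont=8.7716 → 8.7716 [wait]  node(4,4) S=116.4692 payoff=0.0000 vs cont=1.7024 → 1.7024 [wait]  ⇒ S*(4)=80.8800
t_3: node(3,0) S=61.5267 payoff=41.1033 vs cont=40.6294 → 41.1033 [stop]  node(3,1) S=73.8327 payoff=28.7973 vs cont=28.3234 → 28.7973 [stop]  node(3,2) S=88.6000 payoff=14.0300 vs cont=15.1563 → 15.1563 [wait]  node(3,3) S=106.3209 payoff=0.0000 vs cont=5.1943 → 5.1943 [wait]  ⇒ S*(3)=73.8327
t_2: node(2,0) S=67.3994 payoff=35.2306 vs cont=34.7566 → 35.2306 [stop]  node(2,1) S=80.8800 payoff=21.7500 vs cont=21.8396 → 21.8396 [wait]  node(2,2) S=97.0568 payoff=5.5732 vs cont=10.1022 → 10.1022 [wait]  ⇒ S*(2)=67.3994
t_1: node(1,0) S=73.8327 payoff=28.7973 vs cont=28.3682 → 28.7973 [stop]  node(1,1) S=88.6000 payoff=14.0300 vs cont=15.8664 → 15.8664 [wait]  ⇒ S*(1)=73.8327
t_0: node(0,0) S=80.8800 payoff=21.7500 vs cont=22.1948 → 22.1948 [wait]  ⇒ S*(0)=-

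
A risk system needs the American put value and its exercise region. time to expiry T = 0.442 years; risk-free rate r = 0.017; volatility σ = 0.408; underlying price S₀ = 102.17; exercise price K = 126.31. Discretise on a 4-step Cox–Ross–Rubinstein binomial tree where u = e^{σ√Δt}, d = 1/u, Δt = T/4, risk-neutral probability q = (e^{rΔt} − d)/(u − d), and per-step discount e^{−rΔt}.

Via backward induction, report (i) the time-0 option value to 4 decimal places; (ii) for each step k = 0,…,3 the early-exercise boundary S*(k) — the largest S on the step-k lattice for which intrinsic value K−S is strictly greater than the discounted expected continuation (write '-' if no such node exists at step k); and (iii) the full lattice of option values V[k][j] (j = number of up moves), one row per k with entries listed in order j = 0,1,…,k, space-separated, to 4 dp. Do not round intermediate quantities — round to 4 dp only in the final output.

Δt=0.11050  u=1.14525  d=0.87317  q=0.47306  discount=0.99812
step 4 (expiry): payoffs max(K−S,0) = 66.9194 48.4130 24.1400 0.0000 0.0000
step 3: (k=3,j=0): S=68.0173, (K−S)⁺=58.2927, hold=58.0557 ⇒ V=58.2927 exercise | (k=3,j=1): S=89.2117, (K−S)⁺=37.0983, hold=36.8612 ⇒ V=37.0983 exercise | (k=3,j=2): S=117.0105, (K−S)⁺=9.2995, hold=12.6966 ⇒ V=12.6966 continue | (k=3,j=3): S=153.4714, (K−S)⁺=0.0000, hold=0.0000 ⇒ V=0.0000 continue  boundary S*=89.2117
step 2: (k=2,j=0): S=77.8970, (K−S)⁺=48.4130, hold=48.1760 ⇒ V=48.4130 exercise | (k=2,j=1): S=102.1700, (K−S)⁺=24.1400, hold=25.5069 ⇒ V=25.5069 continue | (k=2,j=2): S=134.0066, (K−S)⁺=0.0000, hold=6.6778 ⇒ V=6.6778 continue  boundary S*=77.8970
step 1: (k=1,j=0): S=89.2117, (K−S)⁺=37.0983, hold=37.5066 ⇒ V=37.5066 continue | (k=1,j=1): S=117.0105, (K−S)⁺=9.2995, hold=16.5685 ⇒ V=16.5685 continue  boundary S*=-
step 0: (k=0,j=0): S=102.1700, (K−S)⁺=24.1400, hold=27.5499 ⇒ V=27.5499 continue  boundary S*=-

price = 27.5499
boundary = - - 77.8970 89.2117
tree:
27.5499
37.5066 16.5685
48.4130 25.5069 6.6778
58.2927 37.0983 12.6966 0.0000
66.9194 48.4130 24.1400 0.0000 0.0000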